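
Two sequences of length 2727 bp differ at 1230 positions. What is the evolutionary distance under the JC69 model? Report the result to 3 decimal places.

0.690

p = 1230/2727 ≈ 0.451045.
d = −(3/4) ln(1 − 4p/3) = −0.75 ln(1 − 0.601393) = −0.75 ln(0.398607)
  = −0.75 × (-0.919779) = 0.689834 substitutions/site.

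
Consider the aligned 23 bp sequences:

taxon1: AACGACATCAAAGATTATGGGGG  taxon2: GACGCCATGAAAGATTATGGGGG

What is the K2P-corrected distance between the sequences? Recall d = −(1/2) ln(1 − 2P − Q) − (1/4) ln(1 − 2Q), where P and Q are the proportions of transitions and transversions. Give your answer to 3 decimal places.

Of 23 sites, 1 differences are transitions and 2 are transversions, so P = 1/23 ≈ 0.043478 and Q = 2/23 ≈ 0.086957.
Under the Kimura two-parameter model, d = −½ ln(1 − 2P − Q) − ¼ ln(1 − 2Q).
1 − 2P − Q = 0.826087, giving −½ ln(0.826087) = 0.095528.
1 − 2Q = 0.826086, giving −¼ ln(0.826086) = 0.047764.
d = 0.095528 + 0.047764 = 0.143292.

0.143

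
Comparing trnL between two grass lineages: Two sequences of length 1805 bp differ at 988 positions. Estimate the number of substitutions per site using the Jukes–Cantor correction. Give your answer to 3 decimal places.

0.982

p = 988/1805 ≈ 0.547368.
d = −(3/4) ln(1 − 4p/3) = −0.75 ln(1 − 0.729824) = −0.75 ln(0.270176)
  = −0.75 × (-1.308682) = 0.981512 substitutions/site.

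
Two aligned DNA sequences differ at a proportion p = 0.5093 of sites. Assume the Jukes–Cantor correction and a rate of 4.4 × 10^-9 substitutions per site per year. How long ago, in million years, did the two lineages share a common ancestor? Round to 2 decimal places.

96.86

d = −(3/4) ln(1 − 4p/3) = −0.75 ln(1 − 0.679067) = −0.75 ln(0.320933)
  = −0.75 × (-1.136523) = 0.852392 substitutions/site.
Under a molecular clock d = 2μt, so t = d/(2μ) = 0.852392 / (2 × 4.4 × 10^-9) = 96.86 million years.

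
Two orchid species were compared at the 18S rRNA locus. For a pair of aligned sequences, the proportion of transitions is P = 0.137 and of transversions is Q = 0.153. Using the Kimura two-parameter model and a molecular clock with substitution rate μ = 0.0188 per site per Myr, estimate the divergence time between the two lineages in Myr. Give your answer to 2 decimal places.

9.83

Under the Kimura two-parameter model, d = −½ ln(1 − 2P − Q) − ¼ ln(1 − 2Q).
1 − 2P − Q = 0.573, giving −½ ln(0.573) = 0.278435.
1 − 2Q = 0.694, giving −¼ ln(0.694) = 0.091321.
d = 0.278435 + 0.091321 = 0.369756.
Under a molecular clock d = 2μt, so t = d/(2μ) = 0.369756 / (2 × 0.0188) = 9.83 Myr.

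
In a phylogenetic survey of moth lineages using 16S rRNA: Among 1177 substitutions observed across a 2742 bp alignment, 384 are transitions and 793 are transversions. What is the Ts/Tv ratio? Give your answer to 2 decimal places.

R = 384/793 = 0.484237… ≈ 0.48 (to 2 d.p.).

0.48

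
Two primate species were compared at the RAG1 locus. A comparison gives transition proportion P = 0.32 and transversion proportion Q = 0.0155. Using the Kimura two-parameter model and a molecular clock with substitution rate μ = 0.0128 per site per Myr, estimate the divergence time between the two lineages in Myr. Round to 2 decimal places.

21.12

Under the Kimura two-parameter model, d = −½ ln(1 − 2P − Q) − ¼ ln(1 − 2Q).
1 − 2P − Q = 0.3445, giving −½ ln(0.3445) = 0.532831.
1 − 2Q = 0.969, giving −¼ ln(0.969) = 0.007873.
d = 0.532831 + 0.007873 = 0.540704.
Under a molecular clock d = 2μt, so t = d/(2μ) = 0.540704 / (2 × 0.0128) = 21.12 Myr.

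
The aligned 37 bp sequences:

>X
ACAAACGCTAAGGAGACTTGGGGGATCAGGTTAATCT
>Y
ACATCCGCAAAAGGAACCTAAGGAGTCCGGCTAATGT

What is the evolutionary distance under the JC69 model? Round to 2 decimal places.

The sequences differ at 14 of 37 sites, so p = 14/37 ≈ 0.378378.
d = −(3/4) ln(1 − 4p/3) = −0.75 ln(1 − 0.504504) = −0.75 ln(0.495496)
  = −0.75 × (-0.702196) = 0.526647 substitutions/site.

0.53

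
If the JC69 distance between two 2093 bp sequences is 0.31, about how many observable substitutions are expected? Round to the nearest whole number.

Invert JC69: p = (3/4)(1 − e^(−4d/3)) = 0.75 × (1 − e^(-0.413333)) = 0.75 × (1 − 0.661442) = 0.253919.
Expected differing sites = pL ≈ 0.253919 × 2093 = 531.452467 ≈ 531.

531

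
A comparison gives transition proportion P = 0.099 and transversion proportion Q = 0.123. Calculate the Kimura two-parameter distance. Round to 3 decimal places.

0.264

Under the Kimura two-parameter model, d = −½ ln(1 − 2P − Q) − ¼ ln(1 − 2Q).
1 − 2P − Q = 0.679, giving −½ ln(0.679) = 0.193567.
1 − 2Q = 0.754, giving −¼ ln(0.754) = 0.070591.
d = 0.193567 + 0.070591 = 0.264158.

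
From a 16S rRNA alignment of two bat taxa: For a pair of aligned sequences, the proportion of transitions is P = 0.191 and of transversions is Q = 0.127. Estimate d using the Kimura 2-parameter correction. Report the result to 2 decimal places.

Under the Kimura two-parameter model, d = −½ ln(1 − 2P − Q) − ¼ ln(1 − 2Q).
1 − 2P − Q = 0.491, giving −½ ln(0.491) = 0.355656.
1 − 2Q = 0.746, giving −¼ ln(0.746) = 0.073257.
d = 0.355656 + 0.073257 = 0.428913.

0.43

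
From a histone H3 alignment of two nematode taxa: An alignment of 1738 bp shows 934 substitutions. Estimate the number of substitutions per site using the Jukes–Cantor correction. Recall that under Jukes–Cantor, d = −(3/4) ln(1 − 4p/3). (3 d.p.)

p = 934/1738 ≈ 0.537399.
d = −(3/4) ln(1 − 4p/3) = −0.75 ln(1 − 0.716532) = −0.75 ln(0.283468)
  = −0.75 × (-1.260656) = 0.945492 substitutions/site.

0.945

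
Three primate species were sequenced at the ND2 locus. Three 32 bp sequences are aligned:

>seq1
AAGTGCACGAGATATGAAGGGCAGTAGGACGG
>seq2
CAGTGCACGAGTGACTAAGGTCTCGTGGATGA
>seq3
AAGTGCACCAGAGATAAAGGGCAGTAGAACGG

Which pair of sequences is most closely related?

seq1 and seq3

seq1–seq2: 12/32 differ, p = 0.375, d = 0.520.
seq1–seq3: 4/32 differ, p = 0.125, d = 0.137.
seq2–seq3: 13/32 differ, p = 0.406, d = 0.585.
The smallest distance is between seq1 and seq3.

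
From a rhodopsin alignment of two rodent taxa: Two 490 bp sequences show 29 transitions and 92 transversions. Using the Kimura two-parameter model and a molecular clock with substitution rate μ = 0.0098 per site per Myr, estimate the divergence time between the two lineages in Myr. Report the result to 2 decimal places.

P = 29/490 ≈ 0.059184 and Q = 92/490 ≈ 0.187755.
Under the Kimura two-parameter model, d = −½ ln(1 − 2P − Q) − ¼ ln(1 − 2Q).
1 − 2P − Q = 0.693877, giving −½ ln(0.693877) = 0.182730.
1 − 2Q = 0.62449, giving −¼ ln(0.62449) = 0.117705.
d = 0.182730 + 0.117705 = 0.300435.
Under a molecular clock d = 2μt, so t = d/(2μ) = 0.300435 / (2 × 0.0098) = 15.33 Myr.

15.33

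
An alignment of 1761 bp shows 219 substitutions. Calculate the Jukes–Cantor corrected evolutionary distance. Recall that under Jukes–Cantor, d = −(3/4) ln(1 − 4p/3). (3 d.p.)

0.136

p = 219/1761 ≈ 0.124361.
d = −(3/4) ln(1 − 4p/3) = −0.75 ln(1 − 0.165815) = −0.75 ln(0.834185)
  = −0.75 × (-0.181300) = 0.135975 substitutions/site.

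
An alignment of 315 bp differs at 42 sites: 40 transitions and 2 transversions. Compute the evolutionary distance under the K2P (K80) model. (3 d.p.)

0.154

P = 40/315 ≈ 0.126984 and Q = 2/315 ≈ 0.006349.
Under the Kimura two-parameter model, d = −½ ln(1 − 2P − Q) − ¼ ln(1 − 2Q).
1 − 2P − Q = 0.739683, giving −½ ln(0.739683) = 0.150767.
1 − 2Q = 0.987302, giving −¼ ln(0.987302) = 0.003195.
d = 0.150767 + 0.003195 = 0.153962.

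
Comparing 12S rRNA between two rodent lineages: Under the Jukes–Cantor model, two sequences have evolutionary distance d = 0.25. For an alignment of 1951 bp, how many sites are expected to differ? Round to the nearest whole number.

Invert JC69: p = (3/4)(1 − e^(−4d/3)) = 0.75 × (1 − e^(-0.333333)) = 0.75 × (1 − 0.716532) = 0.212601.
Expected differing sites = pL ≈ 0.212601 × 1951 = 414.784551 ≈ 415.

415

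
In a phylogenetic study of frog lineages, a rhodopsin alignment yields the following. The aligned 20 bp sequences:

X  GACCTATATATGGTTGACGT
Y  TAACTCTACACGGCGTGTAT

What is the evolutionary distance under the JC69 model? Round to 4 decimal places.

The sequences differ at 11 of 20 sites, so p = 11/20 = 0.55.
d = −(3/4) ln(1 − 4p/3) = −0.75 ln(1 − 0.733333) = −0.75 ln(0.266667)
  = −0.75 × (-1.321755) = 0.991316 substitutions/site.

0.9913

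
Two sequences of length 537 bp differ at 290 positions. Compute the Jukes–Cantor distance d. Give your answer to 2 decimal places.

p = 290/537 ≈ 0.540037.
d = −(3/4) ln(1 − 4p/3) = −0.75 ln(1 − 0.720049) = −0.75 ln(0.279951)
  = −0.75 × (-1.273141) = 0.954856 substitutions/site.

0.95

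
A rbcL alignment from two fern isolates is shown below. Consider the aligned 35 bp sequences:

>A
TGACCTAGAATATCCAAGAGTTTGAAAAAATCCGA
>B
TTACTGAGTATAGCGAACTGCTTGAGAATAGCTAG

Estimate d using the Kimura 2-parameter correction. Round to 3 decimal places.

Of 35 sites, 6 differences are transitions and 9 are transversions, so P = 6/35 ≈ 0.171429 and Q = 9/35 ≈ 0.257143.
Under the Kimura two-parameter model, d = −½ ln(1 − 2P − Q) − ¼ ln(1 − 2Q).
1 − 2P − Q = 0.399999, giving −½ ln(0.399999) = 0.458147.
1 − 2Q = 0.485714, giving −¼ ln(0.485714) = 0.180534.
d = 0.458147 + 0.180534 = 0.638681.

0.639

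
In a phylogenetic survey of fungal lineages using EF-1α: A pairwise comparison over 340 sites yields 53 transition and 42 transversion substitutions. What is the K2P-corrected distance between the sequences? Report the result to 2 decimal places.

0.36

P = 53/340 ≈ 0.155882 and Q = 42/340 ≈ 0.123529.
Under the Kimura two-parameter model, d = −½ ln(1 − 2P − Q) − ¼ ln(1 − 2Q).
1 − 2P − Q = 0.564707, giving −½ ln(0.564707) = 0.285724.
1 − 2Q = 0.752942, giving −¼ ln(0.752942) = 0.070942.
d = 0.285724 + 0.070942 = 0.356666.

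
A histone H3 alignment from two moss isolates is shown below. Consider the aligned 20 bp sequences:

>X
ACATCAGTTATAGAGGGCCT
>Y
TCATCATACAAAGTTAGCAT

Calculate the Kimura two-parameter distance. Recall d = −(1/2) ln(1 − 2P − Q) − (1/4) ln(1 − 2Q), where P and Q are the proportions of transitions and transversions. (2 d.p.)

0.70

Of 20 sites, 2 differences are transitions and 7 are transversions, so P = 2/20 = 0.1 and Q = 7/20 = 0.35.
Under the Kimura two-parameter model, d = −½ ln(1 − 2P − Q) − ¼ ln(1 − 2Q).
1 − 2P − Q = 0.45, giving −½ ln(0.45) = 0.399254.
1 − 2Q = 0.3, giving −¼ ln(0.3) = 0.300993.
d = 0.399254 + 0.300993 = 0.700247.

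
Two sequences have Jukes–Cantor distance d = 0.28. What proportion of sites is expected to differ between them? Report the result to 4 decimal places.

0.2337

p = (3/4)(1 − e^(−4d/3)) = 0.75 × (1 − e^(-0.373333)) = 0.75 × (1 − 0.688436) = 0.233673.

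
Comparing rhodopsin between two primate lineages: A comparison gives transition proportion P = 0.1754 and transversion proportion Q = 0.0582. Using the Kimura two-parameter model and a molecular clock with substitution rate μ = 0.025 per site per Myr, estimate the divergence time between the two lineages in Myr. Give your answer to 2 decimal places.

5.88

Under the Kimura two-parameter model, d = −½ ln(1 − 2P − Q) − ¼ ln(1 − 2Q).
1 − 2P − Q = 0.591, giving −½ ln(0.591) = 0.262970.
1 − 2Q = 0.8836, giving −¼ ln(0.8836) = 0.030938.
d = 0.262970 + 0.030938 = 0.293908.
Under a molecular clock d = 2μt, so t = d/(2μ) = 0.293908 / (2 × 0.025) = 5.88 Myr.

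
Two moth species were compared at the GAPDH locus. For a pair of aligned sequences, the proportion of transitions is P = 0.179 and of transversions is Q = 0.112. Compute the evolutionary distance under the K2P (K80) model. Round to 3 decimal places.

0.381

Under the Kimura two-parameter model, d = −½ ln(1 − 2P − Q) − ¼ ln(1 − 2Q).
1 − 2P − Q = 0.53, giving −½ ln(0.53) = 0.317439.
1 − 2Q = 0.776, giving −¼ ln(0.776) = 0.063401.
d = 0.317439 + 0.063401 = 0.380840.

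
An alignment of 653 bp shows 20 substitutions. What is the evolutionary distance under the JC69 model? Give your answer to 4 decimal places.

p = 20/653 ≈ 0.030628.
d = −(3/4) ln(1 − 4p/3) = −0.75 ln(1 − 0.040837) = −0.75 ln(0.959163)
  = −0.75 × (-0.041694) = 0.031271 substitutions/site.

0.0313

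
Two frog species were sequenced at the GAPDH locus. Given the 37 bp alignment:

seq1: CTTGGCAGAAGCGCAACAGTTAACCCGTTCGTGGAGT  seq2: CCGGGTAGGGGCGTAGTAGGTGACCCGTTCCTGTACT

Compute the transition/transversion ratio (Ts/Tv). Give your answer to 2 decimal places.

Transitions are A↔G and C↔T; transversions are all other mismatches.
Transitions: 8. Transversions: 5.
R = 8/5 = 1.60.

1.60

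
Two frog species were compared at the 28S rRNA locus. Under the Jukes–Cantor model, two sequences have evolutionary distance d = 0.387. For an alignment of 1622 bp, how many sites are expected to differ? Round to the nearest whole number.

490

Invert JC69: p = (3/4)(1 − e^(−4d/3)) = 0.75 × (1 − e^(-0.516)) = 0.75 × (1 − 0.596903) = 0.302323.
Expected differing sites = pL ≈ 0.302323 × 1622 = 490.367906 ≈ 490.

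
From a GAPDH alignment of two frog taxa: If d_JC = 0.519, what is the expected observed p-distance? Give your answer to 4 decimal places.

0.3746

p = (3/4)(1 − e^(−4d/3)) = 0.75 × (1 − e^(-0.692)) = 0.75 × (1 − 0.500574) = 0.374570.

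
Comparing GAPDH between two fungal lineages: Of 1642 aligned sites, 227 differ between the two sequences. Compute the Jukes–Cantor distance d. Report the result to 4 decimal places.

p = 227/1642 ≈ 0.138246.
d = −(3/4) ln(1 − 4p/3) = −0.75 ln(1 − 0.184328) = −0.75 ln(0.815672)
  = −0.75 × (-0.203743) = 0.152807 substitutions/site.

0.1528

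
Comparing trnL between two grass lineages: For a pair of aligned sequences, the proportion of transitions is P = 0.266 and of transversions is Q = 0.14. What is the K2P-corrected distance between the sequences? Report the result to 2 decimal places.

0.64

Under the Kimura two-parameter model, d = −½ ln(1 − 2P − Q) − ¼ ln(1 − 2Q).
1 − 2P − Q = 0.328, giving −½ ln(0.328) = 0.557371.
1 − 2Q = 0.72, giving −¼ ln(0.72) = 0.082126.
d = 0.557371 + 0.082126 = 0.639497.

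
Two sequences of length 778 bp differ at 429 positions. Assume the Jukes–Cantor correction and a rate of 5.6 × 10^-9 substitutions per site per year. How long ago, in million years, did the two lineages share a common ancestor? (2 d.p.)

88.99

p = 429/778 ≈ 0.551414.
d = −(3/4) ln(1 − 4p/3) = −0.75 ln(1 − 0.735219) = −0.75 ln(0.264781)
  = −0.75 × (-1.328852) = 0.996639 substitutions/site.
Under a molecular clock d = 2μt, so t = d/(2μ) = 0.996639 / (2 × 5.6 × 10^-9) = 88.99 million years.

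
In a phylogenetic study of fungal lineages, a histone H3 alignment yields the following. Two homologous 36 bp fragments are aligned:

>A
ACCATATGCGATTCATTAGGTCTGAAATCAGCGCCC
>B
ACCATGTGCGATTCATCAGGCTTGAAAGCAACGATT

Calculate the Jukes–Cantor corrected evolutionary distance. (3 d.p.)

The sequences differ at 9 of 36 sites (6, 17, 21, 22, 28, 31, 34, 35, 36), so p = 9/36 = 0.25.
d = −(3/4) ln(1 − 4p/3) = −0.75 ln(1 − 0.333333) = −0.75 ln(0.666667)
  = −0.75 × (-0.405465) = 0.304099 substitutions/site.

0.304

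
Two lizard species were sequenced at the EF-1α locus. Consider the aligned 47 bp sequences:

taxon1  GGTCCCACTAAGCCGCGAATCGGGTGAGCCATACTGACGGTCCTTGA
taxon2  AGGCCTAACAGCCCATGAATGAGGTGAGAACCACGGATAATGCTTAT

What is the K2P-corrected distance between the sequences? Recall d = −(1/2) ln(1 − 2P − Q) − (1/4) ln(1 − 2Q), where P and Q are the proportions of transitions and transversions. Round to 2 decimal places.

Of 47 sites, 12 differences are transitions and 10 are transversions, so P = 12/47 ≈ 0.255319 and Q = 10/47 ≈ 0.212766.
Under the Kimura two-parameter model, d = −½ ln(1 − 2P − Q) − ¼ ln(1 − 2Q).
1 − 2P − Q = 0.276596, giving −½ ln(0.276596) = 0.642599.
1 − 2Q = 0.574468, giving −¼ ln(0.574468) = 0.138578.
d = 0.642599 + 0.138578 = 0.781177.

0.78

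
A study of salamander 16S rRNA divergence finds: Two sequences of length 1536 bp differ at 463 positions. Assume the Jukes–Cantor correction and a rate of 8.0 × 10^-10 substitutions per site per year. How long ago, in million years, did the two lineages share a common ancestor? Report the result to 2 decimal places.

240.94

p = 463/1536 ≈ 0.301432.
d = −(3/4) ln(1 − 4p/3) = −0.75 ln(1 − 0.401909) = −0.75 ln(0.598091)
  = −0.75 × (-0.514012) = 0.385509 substitutions/site.
Under a molecular clock d = 2μt, so t = d/(2μ) = 0.385509 / (2 × 8.0 × 10^-10) = 240.94 million years.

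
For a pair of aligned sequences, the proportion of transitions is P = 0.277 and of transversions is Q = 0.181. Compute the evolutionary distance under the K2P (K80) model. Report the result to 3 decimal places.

0.776

Under the Kimura two-parameter model, d = −½ ln(1 − 2P − Q) − ¼ ln(1 − 2Q).
1 − 2P − Q = 0.265, giving −½ ln(0.265) = 0.664013.
1 − 2Q = 0.638, giving −¼ ln(0.638) = 0.112354.
d = 0.664013 + 0.112354 = 0.776367.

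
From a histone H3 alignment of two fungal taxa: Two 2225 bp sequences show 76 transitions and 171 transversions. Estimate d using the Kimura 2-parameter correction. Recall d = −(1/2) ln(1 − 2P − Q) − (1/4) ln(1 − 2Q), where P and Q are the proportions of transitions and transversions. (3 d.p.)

P = 76/2225 ≈ 0.034157 and Q = 171/2225 ≈ 0.076854.
Under the Kimura two-parameter model, d = −½ ln(1 − 2P − Q) − ¼ ln(1 − 2Q).
1 − 2P − Q = 0.854832, giving −½ ln(0.854832) = 0.078425.
1 − 2Q = 0.846292, giving −¼ ln(0.846292) = 0.041723.
d = 0.078425 + 0.041723 = 0.120148.

0.120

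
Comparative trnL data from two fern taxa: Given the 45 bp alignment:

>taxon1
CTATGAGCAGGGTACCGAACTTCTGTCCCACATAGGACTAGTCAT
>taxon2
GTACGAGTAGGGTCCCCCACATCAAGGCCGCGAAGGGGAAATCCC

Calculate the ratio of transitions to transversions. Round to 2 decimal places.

0.67

Transitions are A↔G and C↔T; transversions are all other mismatches.
Transitions: 8. Transversions: 12.
R = 8/12 = 0.666666… ≈ 0.67 (to 2 d.p.).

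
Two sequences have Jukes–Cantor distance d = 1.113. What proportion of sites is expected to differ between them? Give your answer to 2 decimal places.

p = (3/4)(1 − e^(−4d/3)) = 0.75 × (1 − e^(-1.484)) = 0.75 × (1 − 0.226729) = 0.579953.

0.58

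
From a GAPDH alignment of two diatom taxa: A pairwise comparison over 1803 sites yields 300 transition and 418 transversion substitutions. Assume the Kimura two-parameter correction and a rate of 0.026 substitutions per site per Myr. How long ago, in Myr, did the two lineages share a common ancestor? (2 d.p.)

P = 300/1803 ≈ 0.166389 and Q = 418/1803 ≈ 0.231836.
Under the Kimura two-parameter model, d = −½ ln(1 − 2P − Q) − ¼ ln(1 − 2Q).
1 − 2P − Q = 0.435386, giving −½ ln(0.435386) = 0.415761.
1 − 2Q = 0.536328, giving −¼ ln(0.536328) = 0.155752.
d = 0.415761 + 0.155752 = 0.571513.
Under a molecular clock d = 2μt, so t = d/(2μ) = 0.571513 / (2 × 0.026) = 10.99 Myr.

10.99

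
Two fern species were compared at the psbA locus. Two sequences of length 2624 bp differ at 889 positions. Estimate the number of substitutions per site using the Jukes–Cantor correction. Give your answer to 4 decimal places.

p = 889/2624 ≈ 0.338796.
d = −(3/4) ln(1 − 4p/3) = −0.75 ln(1 − 0.451728) = −0.75 ln(0.548272)
  = −0.75 × (-0.600984) = 0.450738 substitutions/site.

0.4507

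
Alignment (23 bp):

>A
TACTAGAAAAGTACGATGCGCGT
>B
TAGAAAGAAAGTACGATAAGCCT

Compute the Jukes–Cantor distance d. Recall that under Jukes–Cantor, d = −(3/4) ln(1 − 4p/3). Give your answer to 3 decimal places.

0.390

The sequences differ at 7 of 23 sites (3, 4, 6, 7, 18, 19, 22), so p = 7/23 ≈ 0.304348.
d = −(3/4) ln(1 − 4p/3) = −0.75 ln(1 − 0.405797) = −0.75 ln(0.594203)
  = −0.75 × (-0.520534) = 0.390401 substitutions/site.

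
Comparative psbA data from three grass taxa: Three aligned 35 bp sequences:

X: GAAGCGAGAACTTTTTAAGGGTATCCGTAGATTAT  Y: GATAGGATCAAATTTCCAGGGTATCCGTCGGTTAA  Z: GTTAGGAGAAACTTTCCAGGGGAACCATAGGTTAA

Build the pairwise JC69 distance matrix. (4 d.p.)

d(X,Y) = 0.4582, d(X,Z) = 0.5128, d(Y,Z) = 0.2726

X–Y: 12/35 sites differ → p ≈ 0.342857, d = −0.75 ln(1 − 0.457143) = 0.458182 ≈ 0.4582.
X–Z: 13/35 sites differ → p ≈ 0.371429, d = −0.75 ln(1 − 0.495239) = 0.512753 ≈ 0.5128.
Y–Z: 8/35 sites differ → p ≈ 0.228571, d = −0.75 ln(1 − 0.304761) = 0.272625 ≈ 0.2726.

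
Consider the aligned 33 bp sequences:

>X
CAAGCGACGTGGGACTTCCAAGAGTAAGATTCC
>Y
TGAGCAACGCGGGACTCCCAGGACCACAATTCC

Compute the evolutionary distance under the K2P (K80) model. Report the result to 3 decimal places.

0.427

Of 33 sites, 8 differences are transitions and 2 are transversions, so P = 8/33 ≈ 0.242424 and Q = 2/33 ≈ 0.060606.
Under the Kimura two-parameter model, d = −½ ln(1 − 2P − Q) − ¼ ln(1 − 2Q).
1 − 2P − Q = 0.454546, giving −½ ln(0.454546) = 0.394228.
1 − 2Q = 0.878788, giving −¼ ln(0.878788) = 0.032303.
d = 0.394228 + 0.032303 = 0.426531.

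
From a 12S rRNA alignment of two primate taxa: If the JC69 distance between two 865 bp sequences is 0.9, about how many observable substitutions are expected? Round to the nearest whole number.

453

Invert JC69: p = (3/4)(1 − e^(−4d/3)) = 0.75 × (1 − e^(-1.2)) = 0.75 × (1 − 0.301194) = 0.524105.
Expected differing sites = pL ≈ 0.524105 × 865 = 453.350825 ≈ 453.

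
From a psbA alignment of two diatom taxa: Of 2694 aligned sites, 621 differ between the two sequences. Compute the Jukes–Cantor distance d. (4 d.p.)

p = 621/2694 ≈ 0.230512.
d = −(3/4) ln(1 − 4p/3) = −0.75 ln(1 − 0.307349) = −0.75 ln(0.692651)
  = −0.75 × (-0.367229) = 0.275422 substitutions/site.

0.2754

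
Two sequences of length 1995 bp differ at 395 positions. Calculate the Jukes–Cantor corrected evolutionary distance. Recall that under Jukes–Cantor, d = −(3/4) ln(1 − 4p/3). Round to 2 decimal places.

0.23

p = 395/1995 ≈ 0.197995.
d = −(3/4) ln(1 − 4p/3) = −0.75 ln(1 − 0.263993) = −0.75 ln(0.736007)
  = −0.75 × (-0.306516) = 0.229887 substitutions/site.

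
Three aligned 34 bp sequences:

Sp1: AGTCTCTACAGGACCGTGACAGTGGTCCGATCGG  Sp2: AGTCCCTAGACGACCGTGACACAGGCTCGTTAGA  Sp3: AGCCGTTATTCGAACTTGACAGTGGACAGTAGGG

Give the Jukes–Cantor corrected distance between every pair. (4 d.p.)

Sp1–Sp2: 10/34 sites differ → p ≈ 0.294118, d = −0.75 ln(1 − 0.392157) = 0.373379 ≈ 0.3734.
Sp1–Sp3: 13/34 sites differ → p ≈ 0.382353, d = −0.75 ln(1 − 0.509804) = 0.534712 ≈ 0.5347.
Sp2–Sp3: 15/34 sites differ → p ≈ 0.441176, d = −0.75 ln(1 − 0.588235) = 0.665477 ≈ 0.6655.

d(Sp1,Sp2) = 0.3734, d(Sp1,Sp3) = 0.5347, d(Sp2,Sp3) = 0.6655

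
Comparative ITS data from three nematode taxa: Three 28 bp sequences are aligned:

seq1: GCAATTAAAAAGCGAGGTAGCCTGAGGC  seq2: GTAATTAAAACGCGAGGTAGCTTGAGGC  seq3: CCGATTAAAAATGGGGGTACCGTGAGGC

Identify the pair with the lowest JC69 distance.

seq1 and seq2

seq1–seq2: 3/28 differ, p = 0.107, d = 0.116.
seq1–seq3: 7/28 differ, p = 0.250, d = 0.304.
seq2–seq3: 9/28 differ, p = 0.321, d = 0.420.
The smallest distance is between seq1 and seq2.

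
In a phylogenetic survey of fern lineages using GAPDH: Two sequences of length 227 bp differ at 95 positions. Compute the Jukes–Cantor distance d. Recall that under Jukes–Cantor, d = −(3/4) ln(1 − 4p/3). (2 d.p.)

0.61

p = 95/227 ≈ 0.418502.
d = −(3/4) ln(1 − 4p/3) = −0.75 ln(1 − 0.558003) = −0.75 ln(0.441997)
  = −0.75 × (-0.816452) = 0.612339 substitutions/site.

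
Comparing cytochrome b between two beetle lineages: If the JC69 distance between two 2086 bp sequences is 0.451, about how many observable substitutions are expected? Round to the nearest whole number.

Invert JC69: p = (3/4)(1 − e^(−4d/3)) = 0.75 × (1 − e^(-0.601333)) = 0.75 × (1 − 0.548081) = 0.338939.
Expected differing sites = pL ≈ 0.338939 × 2086 = 707.026754 ≈ 707.

707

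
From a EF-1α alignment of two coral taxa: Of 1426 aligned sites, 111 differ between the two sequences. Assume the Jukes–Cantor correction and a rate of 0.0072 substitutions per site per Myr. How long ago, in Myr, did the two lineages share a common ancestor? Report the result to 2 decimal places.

p = 111/1426 ≈ 0.07784.
d = −(3/4) ln(1 − 4p/3) = −0.75 ln(1 − 0.103787) = −0.75 ln(0.896213)
  = −0.75 × (-0.109577) = 0.082183 substitutions/site.
Under a molecular clock d = 2μt, so t = d/(2μ) = 0.082183 / (2 × 0.0072) = 5.71 Myr.

5.71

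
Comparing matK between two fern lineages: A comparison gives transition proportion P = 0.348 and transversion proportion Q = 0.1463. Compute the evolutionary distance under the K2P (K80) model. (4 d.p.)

Under the Kimura two-parameter model, d = −½ ln(1 − 2P − Q) − ¼ ln(1 − 2Q).
1 − 2P − Q = 0.1577, giving −½ ln(0.1577) = 0.923530.
1 − 2Q = 0.7074, giving −¼ ln(0.7074) = 0.086540.
d = 0.923530 + 0.086540 = 1.010070.

1.0101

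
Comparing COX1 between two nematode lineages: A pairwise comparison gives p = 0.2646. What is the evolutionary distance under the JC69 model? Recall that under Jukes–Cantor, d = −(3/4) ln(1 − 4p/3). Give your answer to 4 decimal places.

0.3263

d = −(3/4) ln(1 − 4p/3) = −0.75 ln(1 − 0.3528) = −0.75 ln(0.6472)
  = −0.75 × (-0.435100) = 0.326325 substitutions/site.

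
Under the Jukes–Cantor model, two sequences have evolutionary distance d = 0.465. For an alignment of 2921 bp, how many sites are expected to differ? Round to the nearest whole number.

1012

Invert JC69: p = (3/4)(1 − e^(−4d/3)) = 0.75 × (1 − e^(-0.62)) = 0.75 × (1 − 0.537944) = 0.346542.
Expected differing sites = pL ≈ 0.346542 × 2921 = 1012.249182 ≈ 1012.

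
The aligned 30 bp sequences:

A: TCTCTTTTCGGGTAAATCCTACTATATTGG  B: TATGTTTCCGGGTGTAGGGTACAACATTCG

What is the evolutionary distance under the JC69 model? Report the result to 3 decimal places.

0.503

The sequences differ at 11 of 30 sites, so p = 11/30 ≈ 0.366667.
d = −(3/4) ln(1 − 4p/3) = −0.75 ln(1 − 0.488889) = −0.75 ln(0.511111)
  = −0.75 × (-0.671168) = 0.503376 substitutions/site.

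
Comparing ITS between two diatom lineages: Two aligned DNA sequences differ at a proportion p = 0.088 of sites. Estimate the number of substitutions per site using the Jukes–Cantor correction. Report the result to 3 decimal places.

d = −(3/4) ln(1 − 4p/3) = −0.75 ln(1 − 0.117333) = −0.75 ln(0.882667)
  = −0.75 × (-0.124807) = 0.093605 substitutions/site.

0.094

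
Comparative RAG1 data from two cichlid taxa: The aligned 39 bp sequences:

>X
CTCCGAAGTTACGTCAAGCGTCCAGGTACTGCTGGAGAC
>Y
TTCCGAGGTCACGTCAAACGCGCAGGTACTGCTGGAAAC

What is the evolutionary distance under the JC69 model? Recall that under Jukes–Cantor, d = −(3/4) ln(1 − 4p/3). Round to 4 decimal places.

The sequences differ at 7 of 39 sites (1, 7, 10, 18, 21, 22, 37), so p = 7/39 ≈ 0.179487.
d = −(3/4) ln(1 − 4p/3) = −0.75 ln(1 − 0.239316) = −0.75 ln(0.760684)
  = −0.75 × (-0.273537) = 0.205153 substitutions/site.

0.2052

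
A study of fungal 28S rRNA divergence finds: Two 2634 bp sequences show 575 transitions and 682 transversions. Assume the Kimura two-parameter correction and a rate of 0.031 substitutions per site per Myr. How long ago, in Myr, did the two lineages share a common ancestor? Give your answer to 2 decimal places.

P = 575/2634 ≈ 0.218299 and Q = 682/2634 ≈ 0.258922.
Under the Kimura two-parameter model, d = −½ ln(1 − 2P − Q) − ¼ ln(1 − 2Q).
1 − 2P − Q = 0.30448, giving −½ ln(0.30448) = 0.594575.
1 − 2Q = 0.482156, giving −¼ ln(0.482156) = 0.182372.
d = 0.594575 + 0.182372 = 0.776947.
Under a molecular clock d = 2μt, so t = d/(2μ) = 0.776947 / (2 × 0.031) = 12.53 Myr.

12.53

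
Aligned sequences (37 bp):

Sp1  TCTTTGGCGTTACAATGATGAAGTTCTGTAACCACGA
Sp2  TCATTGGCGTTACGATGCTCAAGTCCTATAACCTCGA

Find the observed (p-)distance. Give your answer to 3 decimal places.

0.189

The sequences differ at 7 of 37 positions (sites 3, 14, 18, 20, 25, 28, 34).
p = 7/37 = 0.189189… ≈ 0.189 (to 3 d.p.).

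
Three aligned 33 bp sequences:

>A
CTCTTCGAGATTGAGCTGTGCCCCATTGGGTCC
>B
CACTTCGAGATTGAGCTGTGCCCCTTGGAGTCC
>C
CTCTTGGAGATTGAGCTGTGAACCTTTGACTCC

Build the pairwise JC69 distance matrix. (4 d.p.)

d(A,B) = 0.1322, d(A,C) = 0.2082, d(B,C) = 0.2082

A–B: 4/33 sites differ → p ≈ 0.121212, d = −0.75 ln(1 − 0.161616) = 0.132209 ≈ 0.1322.
A–C: 6/33 sites differ → p ≈ 0.181818, d = −0.75 ln(1 − 0.242424) = 0.208224 ≈ 0.2082.
B–C: 6/33 sites differ → p ≈ 0.181818, d = −0.75 ln(1 − 0.242424) = 0.208224 ≈ 0.2082.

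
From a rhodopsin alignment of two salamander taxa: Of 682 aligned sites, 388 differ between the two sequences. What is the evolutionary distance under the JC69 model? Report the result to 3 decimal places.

p = 388/682 ≈ 0.568915.
d = −(3/4) ln(1 − 4p/3) = −0.75 ln(1 − 0.758553) = −0.75 ln(0.241447)
  = −0.75 × (-1.421105) = 1.065829 substitutions/site.

1.066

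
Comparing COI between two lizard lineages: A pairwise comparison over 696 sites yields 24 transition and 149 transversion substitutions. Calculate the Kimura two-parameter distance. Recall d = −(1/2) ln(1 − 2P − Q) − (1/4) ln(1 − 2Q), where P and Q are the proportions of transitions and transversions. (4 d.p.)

P = 24/696 ≈ 0.034483 and Q = 149/696 ≈ 0.21408.
Under the Kimura two-parameter model, d = −½ ln(1 − 2P − Q) − ¼ ln(1 − 2Q).
1 − 2P − Q = 0.716954, giving −½ ln(0.716954) = 0.166372.
1 − 2Q = 0.57184, giving −¼ ln(0.57184) = 0.139724.
d = 0.166372 + 0.139724 = 0.306096.

0.3061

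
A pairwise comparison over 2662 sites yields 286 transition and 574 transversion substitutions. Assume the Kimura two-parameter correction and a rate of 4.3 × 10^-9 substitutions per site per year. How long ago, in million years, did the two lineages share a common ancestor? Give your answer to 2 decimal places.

49.14

P = 286/2662 ≈ 0.107438 and Q = 574/2662 ≈ 0.215627.
Under the Kimura two-parameter model, d = −½ ln(1 − 2P − Q) − ¼ ln(1 − 2Q).
1 − 2P − Q = 0.569497, giving −½ ln(0.569497) = 0.281501.
1 − 2Q = 0.568746, giving −¼ ln(0.568746) = 0.141080.
d = 0.281501 + 0.141080 = 0.422581.
Under a molecular clock d = 2μt, so t = d/(2μ) = 0.422581 / (2 × 4.3 × 10^-9) = 49.14 million years.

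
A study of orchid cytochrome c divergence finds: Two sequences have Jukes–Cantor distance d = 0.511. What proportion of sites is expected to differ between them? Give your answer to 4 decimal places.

0.3705

p = (3/4)(1 − e^(−4d/3)) = 0.75 × (1 − e^(-0.681333)) = 0.75 × (1 − 0.505942) = 0.370544.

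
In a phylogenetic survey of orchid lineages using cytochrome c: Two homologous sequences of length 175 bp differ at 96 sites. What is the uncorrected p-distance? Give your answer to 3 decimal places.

p = 96/175 = 0.548571… ≈ 0.549 (to 3 d.p.).

0.549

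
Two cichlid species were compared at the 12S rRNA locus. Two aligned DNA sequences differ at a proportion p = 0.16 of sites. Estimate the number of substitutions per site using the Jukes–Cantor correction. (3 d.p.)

0.180

d = −(3/4) ln(1 − 4p/3) = −0.75 ln(1 − 0.213333) = −0.75 ln(0.786667)
  = −0.75 × (-0.239950) = 0.179963 substitutions/site.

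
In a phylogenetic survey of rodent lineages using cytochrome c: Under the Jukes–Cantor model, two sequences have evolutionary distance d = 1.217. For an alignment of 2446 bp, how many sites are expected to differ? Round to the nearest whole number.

1472

Invert JC69: p = (3/4)(1 − e^(−4d/3)) = 0.75 × (1 − e^(-1.622667)) = 0.75 × (1 − 0.197372) = 0.601971.
Expected differing sites = pL ≈ 0.601971 × 2446 = 1472.421066 ≈ 1472.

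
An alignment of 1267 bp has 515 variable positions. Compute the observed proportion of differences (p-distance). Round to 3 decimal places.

p = 515/1267 = 0.406471… ≈ 0.406 (to 3 d.p.).

0.406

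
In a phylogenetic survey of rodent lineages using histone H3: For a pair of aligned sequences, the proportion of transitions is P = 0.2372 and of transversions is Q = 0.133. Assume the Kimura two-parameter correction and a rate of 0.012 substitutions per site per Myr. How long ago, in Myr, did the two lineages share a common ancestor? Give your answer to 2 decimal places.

22.70

Under the Kimura two-parameter model, d = −½ ln(1 − 2P − Q) − ¼ ln(1 − 2Q).
1 − 2P − Q = 0.3926, giving −½ ln(0.3926) = 0.467482.
1 − 2Q = 0.734, giving −¼ ln(0.734) = 0.077312.
d = 0.467482 + 0.077312 = 0.544794.
Under a molecular clock d = 2μt, so t = d/(2μ) = 0.544794 / (2 × 0.012) = 22.70 Myr.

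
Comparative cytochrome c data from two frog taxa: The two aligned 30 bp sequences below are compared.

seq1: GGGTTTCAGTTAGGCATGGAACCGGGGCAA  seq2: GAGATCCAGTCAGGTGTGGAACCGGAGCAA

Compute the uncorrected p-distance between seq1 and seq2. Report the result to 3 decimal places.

The sequences differ at 7 of 30 positions (sites 2, 4, 6, 11, 15, 16, 26).
p = 7/30 = 0.233333… ≈ 0.233 (to 3 d.p.).

0.233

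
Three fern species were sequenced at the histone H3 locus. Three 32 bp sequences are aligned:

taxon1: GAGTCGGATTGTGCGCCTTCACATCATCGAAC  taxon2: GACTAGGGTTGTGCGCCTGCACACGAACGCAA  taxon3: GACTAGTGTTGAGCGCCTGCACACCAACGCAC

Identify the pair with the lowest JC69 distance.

taxon2 and taxon3

taxon1–taxon2: 9/32 differ, p = 0.281, d = 0.353.
taxon1–taxon3: 9/32 differ, p = 0.281, d = 0.353.
taxon2–taxon3: 4/32 differ, p = 0.125, d = 0.137.
The smallest distance is between taxon2 and taxon3.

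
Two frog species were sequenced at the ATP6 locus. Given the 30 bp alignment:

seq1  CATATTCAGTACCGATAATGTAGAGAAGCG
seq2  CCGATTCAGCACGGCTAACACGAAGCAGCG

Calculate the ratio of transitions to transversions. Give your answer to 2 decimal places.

1.20

Transitions are A↔G and C↔T; transversions are all other mismatches.
Transitions: 6. Transversions: 5.
R = 6/5 = 1.20.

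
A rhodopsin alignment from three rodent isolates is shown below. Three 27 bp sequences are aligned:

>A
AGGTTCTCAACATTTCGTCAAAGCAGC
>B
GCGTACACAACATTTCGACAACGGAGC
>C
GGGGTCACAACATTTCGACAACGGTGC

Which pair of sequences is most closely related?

B and C

A–B: 7/27 differ, p = 0.259, d = 0.318.
A–C: 7/27 differ, p = 0.259, d = 0.318.
B–C: 4/27 differ, p = 0.148, d = 0.165.
The smallest distance is between B and C.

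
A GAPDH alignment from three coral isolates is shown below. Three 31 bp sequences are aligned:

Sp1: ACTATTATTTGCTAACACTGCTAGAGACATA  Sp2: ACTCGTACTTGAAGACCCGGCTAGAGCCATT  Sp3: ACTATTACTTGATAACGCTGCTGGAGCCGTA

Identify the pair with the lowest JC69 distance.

Sp1–Sp2: 10/31 differ, p = 0.323, d = 0.422.
Sp1–Sp3: 6/31 differ, p = 0.194, d = 0.224.
Sp2–Sp3: 9/31 differ, p = 0.290, d = 0.367.
The smallest distance is between Sp1 and Sp3.

Sp1 and Sp3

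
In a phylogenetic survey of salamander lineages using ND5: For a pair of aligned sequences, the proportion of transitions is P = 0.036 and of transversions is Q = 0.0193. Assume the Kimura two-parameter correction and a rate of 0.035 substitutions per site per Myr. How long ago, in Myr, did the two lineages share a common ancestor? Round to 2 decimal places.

0.82

Under the Kimura two-parameter model, d = −½ ln(1 − 2P − Q) − ¼ ln(1 − 2Q).
1 − 2P − Q = 0.9087, giving −½ ln(0.9087) = 0.047870.
1 − 2Q = 0.9614, giving −¼ ln(0.9614) = 0.009841.
d = 0.047870 + 0.009841 = 0.057711.
Under a molecular clock d = 2μt, so t = d/(2μ) = 0.057711 / (2 × 0.035) = 0.82 Myr.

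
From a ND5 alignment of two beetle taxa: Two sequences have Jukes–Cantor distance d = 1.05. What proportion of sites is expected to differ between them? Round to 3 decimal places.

p = (3/4)(1 − e^(−4d/3)) = 0.75 × (1 − e^(-1.4)) = 0.75 × (1 − 0.246597) = 0.565052.

0.565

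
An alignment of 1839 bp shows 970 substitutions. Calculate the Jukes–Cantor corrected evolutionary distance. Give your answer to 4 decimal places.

p = 970/1839 ≈ 0.527461.
d = −(3/4) ln(1 − 4p/3) = −0.75 ln(1 − 0.703281) = −0.75 ln(0.296719)
  = −0.75 × (-1.214970) = 0.911228 substitutions/site.

0.9112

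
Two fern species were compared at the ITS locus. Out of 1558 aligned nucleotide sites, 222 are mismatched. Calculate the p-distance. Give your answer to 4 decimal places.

0.1425

p = 222/1558 = 0.142490… ≈ 0.1425 (to 4 d.p.).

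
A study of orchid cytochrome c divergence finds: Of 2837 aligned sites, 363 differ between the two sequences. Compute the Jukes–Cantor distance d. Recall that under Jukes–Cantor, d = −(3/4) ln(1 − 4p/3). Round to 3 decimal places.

0.140

p = 363/2837 ≈ 0.127952.
d = −(3/4) ln(1 − 4p/3) = −0.75 ln(1 − 0.170603) = −0.75 ln(0.829397)
  = −0.75 × (-0.187056) = 0.140292 substitutions/site.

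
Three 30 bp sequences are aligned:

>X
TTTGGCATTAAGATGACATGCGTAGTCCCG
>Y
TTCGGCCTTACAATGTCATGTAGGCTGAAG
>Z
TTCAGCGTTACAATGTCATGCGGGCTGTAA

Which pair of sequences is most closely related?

Y and Z

X–Y: 13/30 differ, p = 0.433, d = 0.647.
X–Z: 13/30 differ, p = 0.433, d = 0.647.
Y–Z: 6/30 differ, p = 0.200, d = 0.233.
The smallest distance is between Y and Z.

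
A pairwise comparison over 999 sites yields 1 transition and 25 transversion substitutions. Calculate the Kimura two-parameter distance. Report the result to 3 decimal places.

P = 1/999 ≈ 0.001001 and Q = 25/999 ≈ 0.025025.
Under the Kimura two-parameter model, d = −½ ln(1 − 2P − Q) − ¼ ln(1 − 2Q).
1 − 2P − Q = 0.972973, giving −½ ln(0.972973) = 0.013699.
1 − 2Q = 0.94995, giving −¼ ln(0.94995) = 0.012836.
d = 0.013699 + 0.012836 = 0.026535.

0.027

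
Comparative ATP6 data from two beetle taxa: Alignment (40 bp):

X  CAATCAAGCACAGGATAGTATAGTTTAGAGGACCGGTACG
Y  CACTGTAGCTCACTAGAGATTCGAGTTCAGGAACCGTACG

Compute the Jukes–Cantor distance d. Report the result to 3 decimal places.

The sequences differ at 16 of 40 sites, so p = 16/40 = 0.4.
d = −(3/4) ln(1 − 4p/3) = −0.75 ln(1 − 0.533333) = −0.75 ln(0.466667)
  = −0.75 × (-0.762139) = 0.571604 substitutions/site.

0.572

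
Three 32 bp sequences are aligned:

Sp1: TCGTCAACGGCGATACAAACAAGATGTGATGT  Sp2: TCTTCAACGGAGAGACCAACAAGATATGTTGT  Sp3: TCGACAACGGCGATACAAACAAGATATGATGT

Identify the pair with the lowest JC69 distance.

Sp1–Sp2: 6/32 differ, p = 0.188, d = 0.216.
Sp1–Sp3: 2/32 differ, p = 0.063, d = 0.065.
Sp2–Sp3: 6/32 differ, p = 0.188, d = 0.216.
The smallest distance is between Sp1 and Sp3.

Sp1 and Sp3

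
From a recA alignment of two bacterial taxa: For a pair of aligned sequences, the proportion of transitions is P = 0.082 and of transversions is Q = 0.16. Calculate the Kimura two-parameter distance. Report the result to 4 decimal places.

0.2922

Under the Kimura two-parameter model, d = −½ ln(1 − 2P − Q) − ¼ ln(1 − 2Q).
1 − 2P − Q = 0.676, giving −½ ln(0.676) = 0.195781.
1 − 2Q = 0.68, giving −¼ ln(0.68) = 0.096416.
d = 0.195781 + 0.096416 = 0.292197.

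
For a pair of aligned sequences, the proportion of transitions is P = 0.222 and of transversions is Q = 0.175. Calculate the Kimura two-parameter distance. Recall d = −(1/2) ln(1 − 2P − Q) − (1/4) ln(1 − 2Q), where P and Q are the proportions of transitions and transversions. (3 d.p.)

Under the Kimura two-parameter model, d = −½ ln(1 − 2P − Q) − ¼ ln(1 − 2Q).
1 − 2P − Q = 0.381, giving −½ ln(0.381) = 0.482478.
1 − 2Q = 0.65, giving −¼ ln(0.65) = 0.107696.
d = 0.482478 + 0.107696 = 0.590174.

0.590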